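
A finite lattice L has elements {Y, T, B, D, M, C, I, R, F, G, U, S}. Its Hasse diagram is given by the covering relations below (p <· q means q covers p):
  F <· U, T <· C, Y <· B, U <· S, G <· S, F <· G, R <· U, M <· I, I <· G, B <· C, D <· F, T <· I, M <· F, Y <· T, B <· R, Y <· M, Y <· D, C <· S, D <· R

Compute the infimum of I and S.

Common lower bounds of {I, S}: I, M, T, Y.
The greatest among these is I.

I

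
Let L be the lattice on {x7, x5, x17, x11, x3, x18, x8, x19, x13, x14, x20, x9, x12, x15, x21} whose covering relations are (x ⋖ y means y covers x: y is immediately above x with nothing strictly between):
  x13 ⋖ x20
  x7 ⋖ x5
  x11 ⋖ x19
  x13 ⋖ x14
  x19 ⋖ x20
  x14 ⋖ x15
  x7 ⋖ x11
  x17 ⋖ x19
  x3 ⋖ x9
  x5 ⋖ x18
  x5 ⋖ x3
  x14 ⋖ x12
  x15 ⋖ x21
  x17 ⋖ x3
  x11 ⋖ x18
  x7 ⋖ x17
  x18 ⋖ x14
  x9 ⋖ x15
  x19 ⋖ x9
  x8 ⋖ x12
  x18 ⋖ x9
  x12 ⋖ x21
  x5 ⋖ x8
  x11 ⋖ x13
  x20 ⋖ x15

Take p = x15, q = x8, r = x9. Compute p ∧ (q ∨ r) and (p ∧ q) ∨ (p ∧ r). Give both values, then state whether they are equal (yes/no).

q ∨ r = x21, so p ∧ (q ∨ r) = x15 ∧ x21 = x15.
p ∧ q = x5 and p ∧ r = x9, so (p ∧ q) ∨ (p ∧ r) = x5 ∨ x9 = x9.
Equal: no.

x15; x9; no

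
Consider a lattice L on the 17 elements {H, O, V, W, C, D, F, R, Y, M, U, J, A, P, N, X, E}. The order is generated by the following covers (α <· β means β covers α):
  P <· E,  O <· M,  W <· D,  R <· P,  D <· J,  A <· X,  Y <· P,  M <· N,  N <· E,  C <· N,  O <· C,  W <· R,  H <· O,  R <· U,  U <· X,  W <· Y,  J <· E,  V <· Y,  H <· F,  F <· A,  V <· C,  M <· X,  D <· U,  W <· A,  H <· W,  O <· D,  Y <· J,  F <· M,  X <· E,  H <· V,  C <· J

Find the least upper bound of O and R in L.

U

Common upper bounds of {O, R}: E, U, X.
The least among these is U.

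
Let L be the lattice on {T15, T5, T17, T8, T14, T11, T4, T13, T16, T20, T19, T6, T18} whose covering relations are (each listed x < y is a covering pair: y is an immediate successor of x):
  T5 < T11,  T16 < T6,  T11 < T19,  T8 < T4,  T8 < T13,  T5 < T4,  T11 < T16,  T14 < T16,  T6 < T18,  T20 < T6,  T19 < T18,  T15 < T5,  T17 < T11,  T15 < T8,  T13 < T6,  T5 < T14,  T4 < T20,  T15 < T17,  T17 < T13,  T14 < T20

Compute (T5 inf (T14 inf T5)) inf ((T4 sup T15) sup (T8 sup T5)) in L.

T5

T14 ∧ T5 = T5
T5 ∧ T5 = T5
T4 ∨ T15 = T4
T8 ∨ T5 = T4
T4 ∨ T4 = T4
T5 ∧ T4 = T5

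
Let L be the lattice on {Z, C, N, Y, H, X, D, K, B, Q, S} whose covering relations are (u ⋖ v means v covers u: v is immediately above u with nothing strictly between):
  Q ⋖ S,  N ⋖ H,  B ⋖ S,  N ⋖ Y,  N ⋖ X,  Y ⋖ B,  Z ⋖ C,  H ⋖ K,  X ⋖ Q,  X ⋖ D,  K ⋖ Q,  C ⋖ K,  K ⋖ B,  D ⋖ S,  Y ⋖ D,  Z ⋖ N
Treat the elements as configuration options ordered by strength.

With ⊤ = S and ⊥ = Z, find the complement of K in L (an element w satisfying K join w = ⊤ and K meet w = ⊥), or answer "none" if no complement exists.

none

For every candidate w, either K ∨ w ≠ S or K ∧ w ≠ Z; no complement exists.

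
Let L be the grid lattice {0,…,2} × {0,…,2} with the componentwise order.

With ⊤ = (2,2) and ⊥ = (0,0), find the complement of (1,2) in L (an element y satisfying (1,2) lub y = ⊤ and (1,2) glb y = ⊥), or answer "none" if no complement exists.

none

For every candidate y, either (1,2) ∨ y ≠ (2,2) or (1,2) ∧ y ≠ (0,0); no complement exists.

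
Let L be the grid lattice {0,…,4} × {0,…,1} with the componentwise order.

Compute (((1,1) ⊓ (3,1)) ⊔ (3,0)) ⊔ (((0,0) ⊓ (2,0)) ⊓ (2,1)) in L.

(3,1)

(1,1) ∧ (3,1) = (1,1)
(1,1) ∨ (3,0) = (3,1)
(0,0) ∧ (2,0) = (0,0)
(0,0) ∧ (2,1) = (0,0)
(3,1) ∨ (0,0) = (3,1)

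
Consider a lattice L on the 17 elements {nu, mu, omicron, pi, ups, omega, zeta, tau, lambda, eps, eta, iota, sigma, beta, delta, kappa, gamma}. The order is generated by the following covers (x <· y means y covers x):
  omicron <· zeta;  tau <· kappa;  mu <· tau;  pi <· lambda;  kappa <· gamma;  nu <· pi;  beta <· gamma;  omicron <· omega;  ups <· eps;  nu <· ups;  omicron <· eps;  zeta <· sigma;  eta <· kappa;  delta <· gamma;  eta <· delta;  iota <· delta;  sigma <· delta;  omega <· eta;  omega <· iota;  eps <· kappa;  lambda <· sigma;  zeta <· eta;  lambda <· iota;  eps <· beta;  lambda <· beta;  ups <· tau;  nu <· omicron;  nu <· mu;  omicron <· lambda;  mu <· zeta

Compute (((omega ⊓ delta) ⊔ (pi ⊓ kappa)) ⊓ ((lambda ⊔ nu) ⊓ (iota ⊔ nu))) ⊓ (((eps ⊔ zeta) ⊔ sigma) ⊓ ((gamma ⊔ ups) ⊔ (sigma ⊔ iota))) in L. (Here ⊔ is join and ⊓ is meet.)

omega ∧ delta = omega
pi ∧ kappa = nu
omega ∨ nu = omega
lambda ∨ nu = lambda
iota ∨ nu = iota
lambda ∧ iota = lambda
omega ∧ lambda = omicron
eps ∨ zeta = kappa
kappa ∨ sigma = gamma
gamma ∨ ups = gamma
sigma ∨ iota = delta
gamma ∨ delta = gamma
gamma ∧ gamma = gamma
omicron ∧ gamma = omicron

omicron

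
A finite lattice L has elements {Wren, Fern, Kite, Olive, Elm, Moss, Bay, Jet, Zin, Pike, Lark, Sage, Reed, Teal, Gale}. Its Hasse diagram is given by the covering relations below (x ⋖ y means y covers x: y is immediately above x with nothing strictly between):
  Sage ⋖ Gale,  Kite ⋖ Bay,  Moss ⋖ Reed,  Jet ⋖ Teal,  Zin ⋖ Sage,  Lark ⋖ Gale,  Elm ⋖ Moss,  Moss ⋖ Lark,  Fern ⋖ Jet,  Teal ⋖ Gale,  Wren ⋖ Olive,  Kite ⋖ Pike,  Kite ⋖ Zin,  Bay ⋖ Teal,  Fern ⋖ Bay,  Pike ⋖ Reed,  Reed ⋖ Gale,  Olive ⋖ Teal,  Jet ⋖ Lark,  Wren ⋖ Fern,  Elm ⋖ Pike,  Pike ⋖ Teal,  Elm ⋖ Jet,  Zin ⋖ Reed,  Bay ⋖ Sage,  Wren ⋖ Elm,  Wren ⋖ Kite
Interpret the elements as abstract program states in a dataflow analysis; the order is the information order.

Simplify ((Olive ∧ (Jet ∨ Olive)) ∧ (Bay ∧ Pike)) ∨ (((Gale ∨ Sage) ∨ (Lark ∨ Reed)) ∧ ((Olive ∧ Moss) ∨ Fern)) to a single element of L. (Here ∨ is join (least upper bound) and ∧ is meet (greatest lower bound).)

Jet ∨ Olive = Teal
Olive ∧ Teal = Olive
Bay ∧ Pike = Kite
Olive ∧ Kite = Wren
Gale ∨ Sage = Gale
Lark ∨ Reed = Gale
Gale ∨ Gale = Gale
Olive ∧ Moss = Wren
Wren ∨ Fern = Fern
Gale ∧ Fern = Fern
Wren ∨ Fern = Fern

Fern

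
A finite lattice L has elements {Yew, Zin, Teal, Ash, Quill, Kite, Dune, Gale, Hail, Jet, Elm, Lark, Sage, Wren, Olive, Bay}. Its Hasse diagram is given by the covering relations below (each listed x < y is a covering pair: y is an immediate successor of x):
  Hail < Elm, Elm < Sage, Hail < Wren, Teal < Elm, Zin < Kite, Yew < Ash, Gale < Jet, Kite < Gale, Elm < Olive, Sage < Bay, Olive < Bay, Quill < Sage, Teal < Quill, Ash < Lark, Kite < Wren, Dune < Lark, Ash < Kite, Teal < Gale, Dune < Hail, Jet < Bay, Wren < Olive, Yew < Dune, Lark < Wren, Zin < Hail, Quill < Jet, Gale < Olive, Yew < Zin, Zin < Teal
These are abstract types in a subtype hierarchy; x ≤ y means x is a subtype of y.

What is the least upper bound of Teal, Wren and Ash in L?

Common upper bounds of {Teal, Wren, Ash}: Bay, Olive.
The least among these is Olive.

Olive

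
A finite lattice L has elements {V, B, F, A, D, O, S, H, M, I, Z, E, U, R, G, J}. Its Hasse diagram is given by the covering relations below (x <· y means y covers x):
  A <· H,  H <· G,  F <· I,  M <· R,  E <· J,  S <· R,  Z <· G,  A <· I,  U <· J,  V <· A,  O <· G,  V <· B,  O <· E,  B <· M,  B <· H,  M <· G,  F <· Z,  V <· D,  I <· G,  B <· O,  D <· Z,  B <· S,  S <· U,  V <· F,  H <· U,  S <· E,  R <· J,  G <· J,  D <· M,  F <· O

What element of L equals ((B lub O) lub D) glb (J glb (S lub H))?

B ∨ O = O
O ∨ D = G
S ∨ H = U
J ∧ U = U
G ∧ U = H

H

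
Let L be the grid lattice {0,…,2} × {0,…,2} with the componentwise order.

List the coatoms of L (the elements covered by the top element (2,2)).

(1,2), (2,1)

The coatoms are exactly the elements covered by (2,2): (1,2), (2,1).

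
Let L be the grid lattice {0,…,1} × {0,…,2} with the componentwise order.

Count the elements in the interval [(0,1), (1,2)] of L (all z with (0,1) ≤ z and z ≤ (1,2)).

The interval [(0,1), (1,2)] = {(0,1), (0,2), (1,1), (1,2)}, which has 4 elements.

4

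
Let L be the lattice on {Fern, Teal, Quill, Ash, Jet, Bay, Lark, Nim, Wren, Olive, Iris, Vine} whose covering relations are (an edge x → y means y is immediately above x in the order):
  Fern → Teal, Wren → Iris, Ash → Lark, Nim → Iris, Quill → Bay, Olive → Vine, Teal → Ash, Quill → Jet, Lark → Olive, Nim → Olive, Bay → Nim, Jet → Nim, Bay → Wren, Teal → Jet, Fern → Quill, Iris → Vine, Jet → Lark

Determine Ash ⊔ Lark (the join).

Lark

Common upper bounds of {Ash, Lark}: Lark, Olive, Vine.
The least among these is Lark.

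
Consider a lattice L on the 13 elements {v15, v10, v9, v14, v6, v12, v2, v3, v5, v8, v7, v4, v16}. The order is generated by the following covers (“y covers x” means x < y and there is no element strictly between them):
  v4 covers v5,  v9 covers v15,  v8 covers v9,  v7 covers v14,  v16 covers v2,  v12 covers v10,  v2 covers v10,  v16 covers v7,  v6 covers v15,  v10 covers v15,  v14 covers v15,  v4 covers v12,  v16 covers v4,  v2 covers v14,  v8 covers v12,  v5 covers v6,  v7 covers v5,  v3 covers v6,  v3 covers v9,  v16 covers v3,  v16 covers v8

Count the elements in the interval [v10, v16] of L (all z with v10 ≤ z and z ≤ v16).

The interval [v10, v16] = {v10, v12, v16, v2, v4, v8}, which has 6 elements.

6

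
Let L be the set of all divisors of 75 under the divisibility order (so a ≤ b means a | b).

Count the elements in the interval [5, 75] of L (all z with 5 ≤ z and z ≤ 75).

The interval [5, 75] = {15, 25, 5, 75}, which has 4 elements.

4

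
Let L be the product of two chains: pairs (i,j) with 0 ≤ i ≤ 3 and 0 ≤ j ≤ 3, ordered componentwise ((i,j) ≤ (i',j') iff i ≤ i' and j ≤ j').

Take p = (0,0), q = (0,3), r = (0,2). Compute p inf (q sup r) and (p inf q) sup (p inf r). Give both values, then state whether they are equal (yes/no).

(0,0); (0,0); yes

q sup r = (0,3), so p inf (q sup r) = (0,0) inf (0,3) = (0,0).
p inf q = (0,0) and p inf r = (0,0), so (p inf q) sup (p inf r) = (0,0) sup (0,0) = (0,0).
Equal: yes.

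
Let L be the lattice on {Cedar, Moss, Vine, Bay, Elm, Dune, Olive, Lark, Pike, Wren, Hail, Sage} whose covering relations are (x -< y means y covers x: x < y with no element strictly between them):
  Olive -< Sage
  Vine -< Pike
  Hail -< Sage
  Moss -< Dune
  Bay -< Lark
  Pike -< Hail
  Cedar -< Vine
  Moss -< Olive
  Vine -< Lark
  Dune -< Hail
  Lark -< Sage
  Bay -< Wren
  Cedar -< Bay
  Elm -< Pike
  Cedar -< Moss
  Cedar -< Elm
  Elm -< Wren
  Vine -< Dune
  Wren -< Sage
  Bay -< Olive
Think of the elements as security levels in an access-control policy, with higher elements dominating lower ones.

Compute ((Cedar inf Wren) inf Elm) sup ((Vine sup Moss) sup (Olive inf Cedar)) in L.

Cedar ∧ Wren = Cedar
Cedar ∧ Elm = Cedar
Vine ∨ Moss = Dune
Olive ∧ Cedar = Cedar
Dune ∨ Cedar = Dune
Cedar ∨ Dune = Dune

Dune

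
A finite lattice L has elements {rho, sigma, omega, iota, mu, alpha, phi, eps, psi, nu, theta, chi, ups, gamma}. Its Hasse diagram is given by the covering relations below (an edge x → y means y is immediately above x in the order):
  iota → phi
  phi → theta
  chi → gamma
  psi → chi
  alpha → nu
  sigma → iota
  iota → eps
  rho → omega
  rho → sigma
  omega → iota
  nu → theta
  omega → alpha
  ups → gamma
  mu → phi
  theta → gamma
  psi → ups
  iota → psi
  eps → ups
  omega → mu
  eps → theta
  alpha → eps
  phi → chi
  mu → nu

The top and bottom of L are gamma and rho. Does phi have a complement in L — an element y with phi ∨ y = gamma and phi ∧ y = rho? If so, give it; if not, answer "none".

none

For every candidate y, either phi ∨ y ≠ gamma or phi ∧ y ≠ rho; no complement exists.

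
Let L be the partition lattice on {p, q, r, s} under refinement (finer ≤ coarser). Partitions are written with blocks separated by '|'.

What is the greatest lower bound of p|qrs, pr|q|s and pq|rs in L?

p|q|r|s

The meet (common refinement) of p|qrs, pr|q|s, pq|rs intersects blocks pairwise, giving p|q|r|s.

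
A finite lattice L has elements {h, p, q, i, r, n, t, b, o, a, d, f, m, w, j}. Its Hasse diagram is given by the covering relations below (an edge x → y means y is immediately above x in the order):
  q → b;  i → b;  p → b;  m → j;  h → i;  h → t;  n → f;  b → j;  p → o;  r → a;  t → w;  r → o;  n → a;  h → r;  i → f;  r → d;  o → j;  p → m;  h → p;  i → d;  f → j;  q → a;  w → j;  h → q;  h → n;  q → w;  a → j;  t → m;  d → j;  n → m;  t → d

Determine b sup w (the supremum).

Common upper bounds of {b, w}: j.
The least among these is j.

j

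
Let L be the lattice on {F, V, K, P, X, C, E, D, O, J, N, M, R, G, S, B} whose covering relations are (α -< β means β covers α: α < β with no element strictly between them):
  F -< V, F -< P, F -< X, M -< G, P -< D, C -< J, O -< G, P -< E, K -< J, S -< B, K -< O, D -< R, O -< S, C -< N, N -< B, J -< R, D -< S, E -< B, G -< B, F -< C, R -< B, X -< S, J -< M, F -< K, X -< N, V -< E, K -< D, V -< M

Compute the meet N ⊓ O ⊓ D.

F

Common lower bounds of {N, O, D}: F.
The greatest among these is F.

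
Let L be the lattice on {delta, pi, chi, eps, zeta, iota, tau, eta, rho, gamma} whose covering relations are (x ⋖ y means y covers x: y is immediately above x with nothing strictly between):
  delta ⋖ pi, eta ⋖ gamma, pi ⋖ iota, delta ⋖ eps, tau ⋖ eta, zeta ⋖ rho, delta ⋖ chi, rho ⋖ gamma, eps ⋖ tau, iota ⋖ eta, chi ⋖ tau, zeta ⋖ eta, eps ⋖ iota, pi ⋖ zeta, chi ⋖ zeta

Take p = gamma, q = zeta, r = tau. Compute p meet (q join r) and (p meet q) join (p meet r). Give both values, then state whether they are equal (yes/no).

q join r = eta, so p meet (q join r) = gamma meet eta = eta.
p meet q = zeta and p meet r = tau, so (p meet q) join (p meet r) = zeta join tau = eta.
Equal: yes.

eta; eta; yes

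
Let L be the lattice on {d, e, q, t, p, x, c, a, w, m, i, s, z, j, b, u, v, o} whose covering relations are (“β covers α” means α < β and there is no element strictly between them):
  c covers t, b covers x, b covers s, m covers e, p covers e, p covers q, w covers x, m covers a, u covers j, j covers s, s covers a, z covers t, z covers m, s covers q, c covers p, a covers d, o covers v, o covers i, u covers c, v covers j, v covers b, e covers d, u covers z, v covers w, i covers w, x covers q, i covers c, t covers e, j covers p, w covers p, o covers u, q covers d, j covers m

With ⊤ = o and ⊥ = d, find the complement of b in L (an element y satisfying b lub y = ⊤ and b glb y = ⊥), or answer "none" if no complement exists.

t

Need y with b ∨ y = o and b ∧ y = d.
Checking each element gives: t.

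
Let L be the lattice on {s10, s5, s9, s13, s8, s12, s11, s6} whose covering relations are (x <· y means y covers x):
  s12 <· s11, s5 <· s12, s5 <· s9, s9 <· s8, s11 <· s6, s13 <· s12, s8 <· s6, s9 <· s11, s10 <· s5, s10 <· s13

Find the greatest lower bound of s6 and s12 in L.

Common lower bounds of {s6, s12}: s10, s12, s13, s5.
The greatest among these is s12.

s12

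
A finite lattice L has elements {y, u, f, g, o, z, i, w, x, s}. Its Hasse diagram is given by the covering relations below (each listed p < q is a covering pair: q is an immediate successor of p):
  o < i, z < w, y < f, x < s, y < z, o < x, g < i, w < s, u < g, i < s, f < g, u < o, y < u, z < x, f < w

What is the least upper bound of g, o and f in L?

Common upper bounds of {g, o, f}: i, s.
The least among these is i.

i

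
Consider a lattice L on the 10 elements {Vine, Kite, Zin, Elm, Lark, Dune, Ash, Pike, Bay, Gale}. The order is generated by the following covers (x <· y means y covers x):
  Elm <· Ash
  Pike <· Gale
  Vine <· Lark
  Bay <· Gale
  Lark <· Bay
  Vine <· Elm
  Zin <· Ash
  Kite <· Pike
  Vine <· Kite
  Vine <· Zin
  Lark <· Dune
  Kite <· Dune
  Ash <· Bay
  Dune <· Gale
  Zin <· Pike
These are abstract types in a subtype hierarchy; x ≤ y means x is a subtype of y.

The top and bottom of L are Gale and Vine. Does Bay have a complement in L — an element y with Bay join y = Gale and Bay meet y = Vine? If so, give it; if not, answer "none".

Kite

Need y with Bay ∨ y = Gale and Bay ∧ y = Vine.
Checking each element gives: Kite.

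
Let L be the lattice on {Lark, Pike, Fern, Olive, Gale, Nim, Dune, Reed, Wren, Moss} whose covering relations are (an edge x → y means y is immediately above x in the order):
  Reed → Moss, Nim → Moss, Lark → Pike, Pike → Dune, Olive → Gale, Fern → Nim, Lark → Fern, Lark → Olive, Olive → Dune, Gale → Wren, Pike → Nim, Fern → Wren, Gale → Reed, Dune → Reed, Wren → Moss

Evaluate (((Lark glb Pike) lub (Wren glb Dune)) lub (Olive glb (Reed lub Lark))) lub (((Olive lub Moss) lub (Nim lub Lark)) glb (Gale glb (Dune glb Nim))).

Lark ∧ Pike = Lark
Wren ∧ Dune = Olive
Lark ∨ Olive = Olive
Reed ∨ Lark = Reed
Olive ∧ Reed = Olive
Olive ∨ Olive = Olive
Olive ∨ Moss = Moss
Nim ∨ Lark = Nim
Moss ∨ Nim = Moss
Dune ∧ Nim = Pike
Gale ∧ Pike = Lark
Moss ∧ Lark = Lark
Olive ∨ Lark = Olive

Olive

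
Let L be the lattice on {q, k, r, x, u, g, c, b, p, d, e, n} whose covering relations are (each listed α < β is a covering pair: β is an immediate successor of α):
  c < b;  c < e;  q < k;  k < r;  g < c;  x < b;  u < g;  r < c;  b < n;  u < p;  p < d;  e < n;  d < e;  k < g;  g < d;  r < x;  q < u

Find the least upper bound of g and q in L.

g

Common upper bounds of {g, q}: b, c, d, e, g, n.
The least among these is g.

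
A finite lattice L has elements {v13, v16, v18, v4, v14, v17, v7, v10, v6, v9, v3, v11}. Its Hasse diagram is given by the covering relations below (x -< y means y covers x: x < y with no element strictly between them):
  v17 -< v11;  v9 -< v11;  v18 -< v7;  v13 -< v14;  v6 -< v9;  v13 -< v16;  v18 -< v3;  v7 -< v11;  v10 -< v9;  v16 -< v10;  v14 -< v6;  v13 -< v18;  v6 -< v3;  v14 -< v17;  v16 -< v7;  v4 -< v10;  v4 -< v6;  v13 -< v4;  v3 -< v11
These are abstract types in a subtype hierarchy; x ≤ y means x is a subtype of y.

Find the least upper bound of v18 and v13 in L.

Common upper bounds of {v18, v13}: v11, v18, v3, v7.
The least among these is v18.

v18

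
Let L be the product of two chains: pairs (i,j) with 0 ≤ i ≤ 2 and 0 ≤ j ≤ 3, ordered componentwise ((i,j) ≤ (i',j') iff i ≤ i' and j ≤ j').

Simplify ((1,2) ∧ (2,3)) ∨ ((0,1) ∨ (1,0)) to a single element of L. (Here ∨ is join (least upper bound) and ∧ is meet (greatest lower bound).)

(1,2)

(1,2) ∧ (2,3) = (1,2)
(0,1) ∨ (1,0) = (1,1)
(1,2) ∨ (1,1) = (1,2)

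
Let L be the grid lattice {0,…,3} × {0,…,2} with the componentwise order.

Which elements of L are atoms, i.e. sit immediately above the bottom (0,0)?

The atoms are exactly the elements that cover (0,0): (0,1), (1,0).

(0,1), (1,0)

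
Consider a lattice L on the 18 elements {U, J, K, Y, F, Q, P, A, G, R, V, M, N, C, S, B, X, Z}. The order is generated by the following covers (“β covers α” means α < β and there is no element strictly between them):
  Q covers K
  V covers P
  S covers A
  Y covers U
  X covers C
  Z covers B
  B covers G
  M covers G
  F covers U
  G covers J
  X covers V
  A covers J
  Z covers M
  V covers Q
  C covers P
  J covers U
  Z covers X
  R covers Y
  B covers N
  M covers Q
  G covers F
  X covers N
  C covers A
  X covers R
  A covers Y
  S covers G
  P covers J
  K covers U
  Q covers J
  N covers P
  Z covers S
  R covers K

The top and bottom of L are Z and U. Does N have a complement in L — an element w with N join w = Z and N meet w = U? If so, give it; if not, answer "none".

none

For every candidate w, either N ∨ w ≠ Z or N ∧ w ≠ U; no complement exists.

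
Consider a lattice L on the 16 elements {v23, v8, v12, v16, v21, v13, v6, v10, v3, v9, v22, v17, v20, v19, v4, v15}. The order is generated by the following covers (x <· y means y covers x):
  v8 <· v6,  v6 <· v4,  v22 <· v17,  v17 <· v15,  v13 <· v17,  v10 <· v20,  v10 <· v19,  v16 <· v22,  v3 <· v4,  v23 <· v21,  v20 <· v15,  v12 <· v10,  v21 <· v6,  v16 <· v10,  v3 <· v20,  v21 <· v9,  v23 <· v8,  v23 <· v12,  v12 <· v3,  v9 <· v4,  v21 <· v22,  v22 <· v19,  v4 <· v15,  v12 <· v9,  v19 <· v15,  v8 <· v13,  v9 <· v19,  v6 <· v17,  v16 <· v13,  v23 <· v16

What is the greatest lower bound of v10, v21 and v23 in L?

v23

Common lower bounds of {v10, v21, v23}: v23.
The greatest among these is v23.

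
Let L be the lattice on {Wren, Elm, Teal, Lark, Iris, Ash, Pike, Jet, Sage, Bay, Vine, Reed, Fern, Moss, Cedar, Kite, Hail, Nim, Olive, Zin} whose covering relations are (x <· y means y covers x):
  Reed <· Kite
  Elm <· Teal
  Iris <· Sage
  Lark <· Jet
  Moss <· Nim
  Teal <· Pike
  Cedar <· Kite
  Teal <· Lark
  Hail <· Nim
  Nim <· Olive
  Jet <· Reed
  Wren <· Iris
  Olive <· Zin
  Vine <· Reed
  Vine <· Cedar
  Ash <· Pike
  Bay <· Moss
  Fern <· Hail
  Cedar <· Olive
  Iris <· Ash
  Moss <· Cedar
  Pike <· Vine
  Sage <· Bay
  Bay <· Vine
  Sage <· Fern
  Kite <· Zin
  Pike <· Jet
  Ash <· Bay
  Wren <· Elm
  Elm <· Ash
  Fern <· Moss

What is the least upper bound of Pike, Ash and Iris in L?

Common upper bounds of {Pike, Ash, Iris}: Cedar, Jet, Kite, Olive, Pike, Reed, Vine, Zin.
The least among these is Pike.

Pike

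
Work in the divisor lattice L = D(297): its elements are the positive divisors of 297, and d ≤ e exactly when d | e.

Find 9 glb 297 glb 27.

9

In the divisibility order, the meet is the greatest common divisor: gcd(9, 297, 27) = 9.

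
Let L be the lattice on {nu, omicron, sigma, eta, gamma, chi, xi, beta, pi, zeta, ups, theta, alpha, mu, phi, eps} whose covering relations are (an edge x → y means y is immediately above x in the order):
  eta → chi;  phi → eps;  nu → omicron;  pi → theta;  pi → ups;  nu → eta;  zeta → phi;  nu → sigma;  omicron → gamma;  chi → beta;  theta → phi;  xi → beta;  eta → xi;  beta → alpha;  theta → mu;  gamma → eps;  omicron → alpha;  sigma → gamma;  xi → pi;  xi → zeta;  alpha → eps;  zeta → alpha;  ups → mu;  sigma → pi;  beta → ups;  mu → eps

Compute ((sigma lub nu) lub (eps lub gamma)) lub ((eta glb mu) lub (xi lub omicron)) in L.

sigma ∨ nu = sigma
eps ∨ gamma = eps
sigma ∨ eps = eps
eta ∧ mu = eta
xi ∨ omicron = alpha
eta ∨ alpha = alpha
eps ∨ alpha = eps

eps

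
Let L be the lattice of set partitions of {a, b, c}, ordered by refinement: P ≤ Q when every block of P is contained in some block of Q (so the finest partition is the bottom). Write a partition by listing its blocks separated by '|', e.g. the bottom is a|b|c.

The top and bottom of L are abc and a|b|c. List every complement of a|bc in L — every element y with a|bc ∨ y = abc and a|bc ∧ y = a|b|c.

ab|c, ac|b

Need y with a|bc ∨ y = abc and a|bc ∧ y = a|b|c.
Checking each element gives: ab|c, ac|b.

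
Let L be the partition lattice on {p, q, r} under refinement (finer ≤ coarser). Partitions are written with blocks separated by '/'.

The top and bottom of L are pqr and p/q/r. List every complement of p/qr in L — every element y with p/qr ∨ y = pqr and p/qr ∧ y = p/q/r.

Need y with p/qr ∨ y = pqr and p/qr ∧ y = p/q/r.
Checking each element gives: pq/r, pr/q.

pq/r, pr/q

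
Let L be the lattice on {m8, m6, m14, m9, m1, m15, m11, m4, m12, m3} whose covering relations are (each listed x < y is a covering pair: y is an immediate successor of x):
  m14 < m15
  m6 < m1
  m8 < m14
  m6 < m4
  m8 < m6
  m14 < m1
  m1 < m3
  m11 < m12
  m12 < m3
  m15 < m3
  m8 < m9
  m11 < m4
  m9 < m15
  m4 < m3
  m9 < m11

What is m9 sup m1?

m3

Common upper bounds of {m9, m1}: m3.
The least among these is m3.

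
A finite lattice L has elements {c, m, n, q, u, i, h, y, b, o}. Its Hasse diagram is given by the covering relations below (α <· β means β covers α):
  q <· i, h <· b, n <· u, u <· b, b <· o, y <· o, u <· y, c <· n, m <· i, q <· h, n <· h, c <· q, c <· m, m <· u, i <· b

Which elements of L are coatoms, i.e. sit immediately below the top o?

b, y

The coatoms are exactly the elements covered by o: b, y.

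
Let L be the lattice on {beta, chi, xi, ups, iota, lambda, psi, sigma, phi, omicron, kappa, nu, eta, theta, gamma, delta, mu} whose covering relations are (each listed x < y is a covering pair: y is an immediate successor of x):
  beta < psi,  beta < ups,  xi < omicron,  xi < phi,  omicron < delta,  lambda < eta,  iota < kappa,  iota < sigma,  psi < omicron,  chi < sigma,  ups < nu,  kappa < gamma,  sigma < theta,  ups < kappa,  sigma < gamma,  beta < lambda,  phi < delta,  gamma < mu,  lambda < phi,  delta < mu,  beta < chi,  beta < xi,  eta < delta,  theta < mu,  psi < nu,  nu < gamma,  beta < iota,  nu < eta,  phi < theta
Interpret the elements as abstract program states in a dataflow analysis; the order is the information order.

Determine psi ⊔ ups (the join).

nu

Common upper bounds of {psi, ups}: delta, eta, gamma, mu, nu.
The least among these is nu.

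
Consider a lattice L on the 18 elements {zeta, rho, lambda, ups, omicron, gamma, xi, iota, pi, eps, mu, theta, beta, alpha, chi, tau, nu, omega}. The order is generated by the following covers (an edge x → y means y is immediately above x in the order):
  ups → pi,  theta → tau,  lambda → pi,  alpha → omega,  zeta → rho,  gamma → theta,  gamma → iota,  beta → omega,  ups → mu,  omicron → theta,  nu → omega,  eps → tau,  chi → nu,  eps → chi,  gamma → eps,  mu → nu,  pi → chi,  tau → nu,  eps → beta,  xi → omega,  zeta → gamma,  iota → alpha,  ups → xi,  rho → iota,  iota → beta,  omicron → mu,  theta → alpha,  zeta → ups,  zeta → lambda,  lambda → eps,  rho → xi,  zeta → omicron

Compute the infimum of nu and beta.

Common lower bounds of {nu, beta}: eps, gamma, lambda, zeta.
The greatest among these is eps.

eps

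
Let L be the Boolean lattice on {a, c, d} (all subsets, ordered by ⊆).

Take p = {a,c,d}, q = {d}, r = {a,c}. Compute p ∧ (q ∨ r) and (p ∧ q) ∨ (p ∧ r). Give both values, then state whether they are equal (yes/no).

q ∨ r = {a,c,d}, so p ∧ (q ∨ r) = {a,c,d} ∧ {a,c,d} = {a,c,d}.
p ∧ q = {d} and p ∧ r = {a,c}, so (p ∧ q) ∨ (p ∧ r) = {d} ∨ {a,c} = {a,c,d}.
Equal: yes.

{a,c,d}; {a,c,d}; yes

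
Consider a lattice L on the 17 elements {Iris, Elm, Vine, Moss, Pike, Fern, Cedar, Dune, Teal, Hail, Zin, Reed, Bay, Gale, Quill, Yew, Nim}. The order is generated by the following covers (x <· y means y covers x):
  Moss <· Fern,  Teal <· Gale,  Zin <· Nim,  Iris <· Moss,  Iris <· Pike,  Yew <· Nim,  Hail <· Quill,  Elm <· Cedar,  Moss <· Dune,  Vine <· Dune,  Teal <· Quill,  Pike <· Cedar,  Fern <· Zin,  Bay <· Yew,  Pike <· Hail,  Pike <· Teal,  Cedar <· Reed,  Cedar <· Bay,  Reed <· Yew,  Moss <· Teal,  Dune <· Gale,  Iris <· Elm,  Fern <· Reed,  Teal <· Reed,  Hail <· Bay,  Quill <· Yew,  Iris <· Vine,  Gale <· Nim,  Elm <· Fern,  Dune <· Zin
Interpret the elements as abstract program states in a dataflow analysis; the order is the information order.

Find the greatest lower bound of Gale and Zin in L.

Common lower bounds of {Gale, Zin}: Dune, Iris, Moss, Vine.
The greatest among these is Dune.

Dune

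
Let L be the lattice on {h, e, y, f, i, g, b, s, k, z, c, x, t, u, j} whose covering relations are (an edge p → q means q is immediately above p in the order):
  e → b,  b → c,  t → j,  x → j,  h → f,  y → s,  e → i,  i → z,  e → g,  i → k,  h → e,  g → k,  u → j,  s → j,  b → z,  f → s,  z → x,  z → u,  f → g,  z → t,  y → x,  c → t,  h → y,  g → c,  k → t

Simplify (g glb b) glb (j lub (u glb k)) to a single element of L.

e

g ∧ b = e
u ∧ k = i
j ∨ i = j
e ∧ j = e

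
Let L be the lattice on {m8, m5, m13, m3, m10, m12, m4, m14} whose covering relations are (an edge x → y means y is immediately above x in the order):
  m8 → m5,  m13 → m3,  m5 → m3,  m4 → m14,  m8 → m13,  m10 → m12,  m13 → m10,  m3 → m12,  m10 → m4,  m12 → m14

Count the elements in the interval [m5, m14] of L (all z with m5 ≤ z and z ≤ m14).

4

The interval [m5, m14] = {m12, m14, m3, m5}, which has 4 elements.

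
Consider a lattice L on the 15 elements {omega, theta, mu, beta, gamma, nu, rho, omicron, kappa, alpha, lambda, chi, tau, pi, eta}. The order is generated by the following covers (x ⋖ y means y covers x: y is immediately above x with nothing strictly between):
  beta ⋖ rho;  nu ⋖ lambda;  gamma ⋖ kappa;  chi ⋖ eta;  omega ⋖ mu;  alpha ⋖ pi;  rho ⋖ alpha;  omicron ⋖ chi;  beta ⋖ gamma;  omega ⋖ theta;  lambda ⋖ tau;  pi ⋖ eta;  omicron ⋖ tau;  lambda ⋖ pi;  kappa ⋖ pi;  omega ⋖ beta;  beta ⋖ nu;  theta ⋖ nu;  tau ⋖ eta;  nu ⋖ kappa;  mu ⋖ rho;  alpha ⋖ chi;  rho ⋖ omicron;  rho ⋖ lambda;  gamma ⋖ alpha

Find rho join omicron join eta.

eta

Common upper bounds of {rho, omicron, eta}: eta.
The least among these is eta.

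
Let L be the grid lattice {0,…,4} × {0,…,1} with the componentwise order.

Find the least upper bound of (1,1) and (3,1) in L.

Common upper bounds of {(1,1), (3,1)}: (3,1), (4,1).
The least among these is (3,1).

(3,1)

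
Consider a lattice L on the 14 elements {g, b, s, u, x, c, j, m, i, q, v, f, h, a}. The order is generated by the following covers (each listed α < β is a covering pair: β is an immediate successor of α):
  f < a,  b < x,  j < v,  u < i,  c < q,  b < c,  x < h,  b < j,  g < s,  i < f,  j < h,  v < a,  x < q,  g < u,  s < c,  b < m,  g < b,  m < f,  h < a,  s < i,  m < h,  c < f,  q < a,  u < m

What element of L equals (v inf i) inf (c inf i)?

g

v ∧ i = g
c ∧ i = s
g ∧ s = g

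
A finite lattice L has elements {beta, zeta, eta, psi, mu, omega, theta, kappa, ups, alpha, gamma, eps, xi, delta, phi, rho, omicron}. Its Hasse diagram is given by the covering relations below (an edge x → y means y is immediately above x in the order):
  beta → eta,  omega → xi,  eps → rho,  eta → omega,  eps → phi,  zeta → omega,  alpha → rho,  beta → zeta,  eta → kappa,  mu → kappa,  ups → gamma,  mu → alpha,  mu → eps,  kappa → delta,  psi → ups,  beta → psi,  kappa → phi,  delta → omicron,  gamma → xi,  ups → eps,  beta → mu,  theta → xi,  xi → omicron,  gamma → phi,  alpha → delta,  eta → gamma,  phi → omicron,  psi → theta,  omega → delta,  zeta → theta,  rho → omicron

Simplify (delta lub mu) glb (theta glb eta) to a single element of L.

beta

delta ∨ mu = delta
theta ∧ eta = beta
delta ∧ beta = beta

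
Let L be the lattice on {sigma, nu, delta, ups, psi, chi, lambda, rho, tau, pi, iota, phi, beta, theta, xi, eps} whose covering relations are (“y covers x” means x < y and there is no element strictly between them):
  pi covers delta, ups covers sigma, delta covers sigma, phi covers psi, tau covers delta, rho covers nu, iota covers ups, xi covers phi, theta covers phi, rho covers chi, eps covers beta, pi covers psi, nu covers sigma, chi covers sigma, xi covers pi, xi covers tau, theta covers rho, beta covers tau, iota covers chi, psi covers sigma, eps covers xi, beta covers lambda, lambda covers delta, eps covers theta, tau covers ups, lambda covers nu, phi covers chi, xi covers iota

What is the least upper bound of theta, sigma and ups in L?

Common upper bounds of {theta, sigma, ups}: eps.
The least among these is eps.

eps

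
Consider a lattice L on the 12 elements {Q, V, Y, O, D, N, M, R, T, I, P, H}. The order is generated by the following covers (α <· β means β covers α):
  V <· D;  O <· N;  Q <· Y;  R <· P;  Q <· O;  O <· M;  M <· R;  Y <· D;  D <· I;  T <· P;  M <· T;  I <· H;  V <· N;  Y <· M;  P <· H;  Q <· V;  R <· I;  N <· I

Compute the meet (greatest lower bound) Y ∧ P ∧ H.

Common lower bounds of {Y, P, H}: Q, Y.
The greatest among these is Y.

Y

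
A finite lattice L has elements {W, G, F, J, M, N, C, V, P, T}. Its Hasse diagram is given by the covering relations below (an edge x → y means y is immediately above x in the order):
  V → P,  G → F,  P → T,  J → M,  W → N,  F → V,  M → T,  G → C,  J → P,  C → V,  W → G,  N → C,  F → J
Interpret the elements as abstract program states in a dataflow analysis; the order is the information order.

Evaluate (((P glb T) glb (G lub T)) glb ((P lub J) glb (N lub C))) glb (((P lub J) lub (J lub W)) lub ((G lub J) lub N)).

P ∧ T = P
G ∨ T = T
P ∧ T = P
P ∨ J = P
N ∨ C = C
P ∧ C = C
P ∧ C = C
P ∨ J = P
J ∨ W = J
P ∨ J = P
G ∨ J = J
J ∨ N = P
P ∨ P = P
C ∧ P = C

C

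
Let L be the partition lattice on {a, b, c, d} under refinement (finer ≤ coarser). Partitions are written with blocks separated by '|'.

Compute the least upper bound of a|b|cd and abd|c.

The join of a|b|cd and abd|c merges any blocks that overlap across the partitions, giving abcd.

abcd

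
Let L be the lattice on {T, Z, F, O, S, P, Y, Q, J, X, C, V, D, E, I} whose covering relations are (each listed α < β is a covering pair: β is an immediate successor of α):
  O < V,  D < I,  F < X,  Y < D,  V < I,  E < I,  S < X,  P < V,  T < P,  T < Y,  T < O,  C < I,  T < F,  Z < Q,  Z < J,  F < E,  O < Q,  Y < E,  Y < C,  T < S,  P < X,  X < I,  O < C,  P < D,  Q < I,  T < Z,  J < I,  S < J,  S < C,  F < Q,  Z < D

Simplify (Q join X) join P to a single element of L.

Q ∨ X = I
I ∨ P = I

I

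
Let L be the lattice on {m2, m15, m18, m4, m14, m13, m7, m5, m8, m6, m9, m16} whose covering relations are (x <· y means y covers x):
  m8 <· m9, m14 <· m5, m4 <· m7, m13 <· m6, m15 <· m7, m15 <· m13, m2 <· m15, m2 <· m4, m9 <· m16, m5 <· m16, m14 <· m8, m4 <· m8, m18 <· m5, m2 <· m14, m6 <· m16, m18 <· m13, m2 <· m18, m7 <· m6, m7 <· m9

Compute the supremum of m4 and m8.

m8

Common upper bounds of {m4, m8}: m16, m8, m9.
The least among these is m8.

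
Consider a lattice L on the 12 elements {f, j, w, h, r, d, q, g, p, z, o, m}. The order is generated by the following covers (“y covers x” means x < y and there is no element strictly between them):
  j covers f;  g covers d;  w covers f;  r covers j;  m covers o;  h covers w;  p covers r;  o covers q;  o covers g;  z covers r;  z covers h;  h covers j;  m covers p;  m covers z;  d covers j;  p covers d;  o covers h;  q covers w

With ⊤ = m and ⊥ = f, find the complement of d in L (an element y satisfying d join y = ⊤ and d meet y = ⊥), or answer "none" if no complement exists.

For every candidate y, either d ∨ y ≠ m or d ∧ y ≠ f; no complement exists.

none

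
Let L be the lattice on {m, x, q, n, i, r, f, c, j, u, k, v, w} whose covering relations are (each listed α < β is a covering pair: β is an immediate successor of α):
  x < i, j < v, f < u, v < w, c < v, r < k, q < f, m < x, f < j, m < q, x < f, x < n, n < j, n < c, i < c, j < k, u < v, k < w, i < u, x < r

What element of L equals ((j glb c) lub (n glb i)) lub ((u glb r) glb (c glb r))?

n

j ∧ c = n
n ∧ i = x
n ∨ x = n
u ∧ r = x
c ∧ r = x
x ∧ x = x
n ∨ x = n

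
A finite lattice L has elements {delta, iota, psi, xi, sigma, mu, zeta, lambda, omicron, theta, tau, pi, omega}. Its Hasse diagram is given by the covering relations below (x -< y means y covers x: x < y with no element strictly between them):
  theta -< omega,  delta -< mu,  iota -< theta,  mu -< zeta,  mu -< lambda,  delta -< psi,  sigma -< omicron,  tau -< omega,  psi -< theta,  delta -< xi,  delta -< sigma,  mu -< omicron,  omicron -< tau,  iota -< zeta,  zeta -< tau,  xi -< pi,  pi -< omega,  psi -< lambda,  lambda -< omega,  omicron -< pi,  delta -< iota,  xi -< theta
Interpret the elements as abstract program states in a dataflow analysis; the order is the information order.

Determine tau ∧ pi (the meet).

omicron

Common lower bounds of {tau, pi}: delta, mu, omicron, sigma.
The greatest among these is omicron.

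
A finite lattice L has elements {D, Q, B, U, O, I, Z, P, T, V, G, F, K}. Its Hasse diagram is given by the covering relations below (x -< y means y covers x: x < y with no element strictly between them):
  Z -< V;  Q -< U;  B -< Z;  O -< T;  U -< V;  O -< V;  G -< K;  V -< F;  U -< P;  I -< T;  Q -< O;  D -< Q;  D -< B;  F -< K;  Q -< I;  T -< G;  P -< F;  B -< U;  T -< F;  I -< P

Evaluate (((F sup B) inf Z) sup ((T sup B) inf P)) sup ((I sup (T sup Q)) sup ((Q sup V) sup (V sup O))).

F ∨ B = F
F ∧ Z = Z
T ∨ B = F
F ∧ P = P
Z ∨ P = F
T ∨ Q = T
I ∨ T = T
Q ∨ V = V
V ∨ O = V
V ∨ V = V
T ∨ V = F
F ∨ F = F

F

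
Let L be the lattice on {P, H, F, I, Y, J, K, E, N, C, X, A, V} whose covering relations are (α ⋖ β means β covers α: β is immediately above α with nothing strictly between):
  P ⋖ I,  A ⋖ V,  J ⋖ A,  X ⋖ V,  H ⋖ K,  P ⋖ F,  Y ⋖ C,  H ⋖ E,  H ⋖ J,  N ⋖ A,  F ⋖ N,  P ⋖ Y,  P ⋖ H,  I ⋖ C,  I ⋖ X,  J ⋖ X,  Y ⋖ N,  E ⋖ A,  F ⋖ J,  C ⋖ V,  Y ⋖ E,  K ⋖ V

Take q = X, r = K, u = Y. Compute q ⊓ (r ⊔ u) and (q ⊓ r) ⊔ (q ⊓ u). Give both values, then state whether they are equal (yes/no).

r ⊔ u = V, so q ⊓ (r ⊔ u) = X ⊓ V = X.
q ⊓ r = H and q ⊓ u = P, so (q ⊓ r) ⊔ (q ⊓ u) = H ⊔ P = H.
Equal: no.

X; H; no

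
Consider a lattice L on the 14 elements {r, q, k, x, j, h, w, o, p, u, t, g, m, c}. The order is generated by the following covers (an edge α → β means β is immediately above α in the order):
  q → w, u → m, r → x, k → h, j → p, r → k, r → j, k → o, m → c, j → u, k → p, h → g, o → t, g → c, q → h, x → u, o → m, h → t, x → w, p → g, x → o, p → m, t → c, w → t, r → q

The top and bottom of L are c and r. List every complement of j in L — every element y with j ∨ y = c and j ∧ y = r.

Need y with j ∨ y = c and j ∧ y = r.
Checking each element gives: t, w.

t, w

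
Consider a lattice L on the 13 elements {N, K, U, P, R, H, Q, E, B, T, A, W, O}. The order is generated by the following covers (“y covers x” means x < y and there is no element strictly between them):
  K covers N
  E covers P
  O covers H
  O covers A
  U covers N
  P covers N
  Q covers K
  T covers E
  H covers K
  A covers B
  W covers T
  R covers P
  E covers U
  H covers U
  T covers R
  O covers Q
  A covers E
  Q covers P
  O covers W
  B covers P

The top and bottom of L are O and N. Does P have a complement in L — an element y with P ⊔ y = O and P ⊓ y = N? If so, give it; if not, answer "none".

Need y with P ∨ y = O and P ∧ y = N.
Checking each element gives: H.

H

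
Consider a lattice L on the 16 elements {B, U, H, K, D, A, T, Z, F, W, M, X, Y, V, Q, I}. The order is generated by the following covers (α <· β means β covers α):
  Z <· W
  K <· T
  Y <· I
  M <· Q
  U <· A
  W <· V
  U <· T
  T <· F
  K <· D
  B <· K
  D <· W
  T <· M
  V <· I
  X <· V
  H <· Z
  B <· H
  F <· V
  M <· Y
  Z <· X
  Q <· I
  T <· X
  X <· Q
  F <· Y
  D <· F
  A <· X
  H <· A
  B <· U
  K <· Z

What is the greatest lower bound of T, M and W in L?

K

Common lower bounds of {T, M, W}: B, K.
The greatest among these is K.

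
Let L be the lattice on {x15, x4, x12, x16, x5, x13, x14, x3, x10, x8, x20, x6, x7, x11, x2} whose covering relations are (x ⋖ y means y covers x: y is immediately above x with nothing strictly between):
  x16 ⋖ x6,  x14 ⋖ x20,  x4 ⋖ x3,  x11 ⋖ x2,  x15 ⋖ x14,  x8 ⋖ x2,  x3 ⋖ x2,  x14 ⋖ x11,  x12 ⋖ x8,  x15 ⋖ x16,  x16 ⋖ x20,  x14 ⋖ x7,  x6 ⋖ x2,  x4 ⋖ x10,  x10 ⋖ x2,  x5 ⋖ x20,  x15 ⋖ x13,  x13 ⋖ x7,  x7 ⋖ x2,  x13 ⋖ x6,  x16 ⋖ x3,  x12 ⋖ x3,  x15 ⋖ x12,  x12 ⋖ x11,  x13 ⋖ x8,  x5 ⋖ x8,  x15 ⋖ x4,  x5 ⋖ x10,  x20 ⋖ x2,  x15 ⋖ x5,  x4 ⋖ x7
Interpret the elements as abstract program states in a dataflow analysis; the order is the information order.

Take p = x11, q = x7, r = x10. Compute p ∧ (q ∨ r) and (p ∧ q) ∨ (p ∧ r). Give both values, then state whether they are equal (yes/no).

x11; x14; no

q ∨ r = x2, so p ∧ (q ∨ r) = x11 ∧ x2 = x11.
p ∧ q = x14 and p ∧ r = x15, so (p ∧ q) ∨ (p ∧ r) = x14 ∨ x15 = x14.
Equal: no.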